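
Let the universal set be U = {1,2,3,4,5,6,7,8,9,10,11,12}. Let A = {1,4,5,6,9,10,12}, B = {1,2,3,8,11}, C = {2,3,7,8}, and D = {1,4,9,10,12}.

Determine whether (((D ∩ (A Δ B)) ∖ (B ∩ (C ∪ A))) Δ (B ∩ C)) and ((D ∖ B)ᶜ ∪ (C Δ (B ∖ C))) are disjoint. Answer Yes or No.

No

A Δ B = {2,3,4,5,6,8,9,10,11,12}
D ∩ (A Δ B) = {4,9,10,12}
C ∪ A = {1,2,3,4,5,6,7,8,9,10,12}
B ∩ (C ∪ A) = {1,2,3,8}
(D ∩ (A Δ B)) ∖ (B ∩ (C ∪ A)) = {4,9,10,12}
B ∩ C = {2,3,8}
((D ∩ (A Δ B)) ∖ (B ∩ (C ∪ A))) Δ (B ∩ C) = {2,3,4,8,9,10,12}
D ∖ B = {4,9,10,12}
(D ∖ B)ᶜ = {1,2,3,5,6,7,8,11}
B ∖ C = {1,11}
C Δ (B ∖ C) = {1,2,3,7,8,11}
(D ∖ B)ᶜ ∪ (C Δ (B ∖ C)) = {1,2,3,5,6,7,8,11}
2 lies in both, so they are not disjoint.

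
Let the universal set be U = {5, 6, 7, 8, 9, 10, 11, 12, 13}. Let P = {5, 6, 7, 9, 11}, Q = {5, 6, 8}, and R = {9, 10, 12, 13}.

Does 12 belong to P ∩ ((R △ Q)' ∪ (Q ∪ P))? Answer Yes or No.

No

12 ∈ R and 12 ∉ Q, so 12 ∈ R △ Q
12 ∉ (R △ Q)' since 12 ∈ (R △ Q)
12 ∉ Q and 12 ∉ P, so 12 ∉ Q ∪ P
12 ∉ (R △ Q)' and 12 ∉ (Q ∪ P), so 12 ∉ (R △ Q)' ∪ (Q ∪ P)
12 ∉ P and 12 ∉ ((R △ Q)' ∪ (Q ∪ P)), so 12 ∉ P ∩ ((R △ Q)' ∪ (Q ∪ P))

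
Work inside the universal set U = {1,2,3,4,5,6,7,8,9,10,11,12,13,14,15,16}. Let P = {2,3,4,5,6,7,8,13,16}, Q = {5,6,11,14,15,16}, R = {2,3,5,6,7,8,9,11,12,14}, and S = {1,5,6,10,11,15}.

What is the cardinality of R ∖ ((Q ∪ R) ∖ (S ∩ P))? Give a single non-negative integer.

2

Q ∪ R = {2,3,5,6,7,8,9,11,12,14,15,16}
S ∩ P = {5,6}
(Q ∪ R) ∖ (S ∩ P) = {2,3,7,8,9,11,12,14,15,16}
R ∖ ((Q ∪ R) ∖ (S ∩ P)) = {5,6}
|R ∖ ((Q ∪ R) ∖ (S ∩ P))| = 2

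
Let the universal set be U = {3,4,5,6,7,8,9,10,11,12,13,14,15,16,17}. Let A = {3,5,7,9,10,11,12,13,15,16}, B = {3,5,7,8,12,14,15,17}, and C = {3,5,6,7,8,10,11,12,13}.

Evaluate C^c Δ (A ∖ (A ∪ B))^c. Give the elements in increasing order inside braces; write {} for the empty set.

C^c = {4,9,14,15,16,17}
A ∪ B = {3,5,7,8,9,10,11,12,13,14,15,16,17}
A ∖ (A ∪ B) = {}
(A ∖ (A ∪ B))^c = {3,4,5,6,7,8,9,10,11,12,13,14,15,16,17}
C^c Δ (A ∖ (A ∪ B))^c = {3,5,6,7,8,10,11,12,13}

{3,5,6,7,8,10,11,12,13}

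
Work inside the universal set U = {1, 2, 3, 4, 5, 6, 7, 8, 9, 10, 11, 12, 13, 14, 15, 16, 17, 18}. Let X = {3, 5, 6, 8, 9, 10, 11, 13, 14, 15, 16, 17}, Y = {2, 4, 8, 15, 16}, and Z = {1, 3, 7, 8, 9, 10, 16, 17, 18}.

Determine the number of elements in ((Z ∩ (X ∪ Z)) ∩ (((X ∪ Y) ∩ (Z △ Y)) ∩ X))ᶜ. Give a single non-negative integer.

X ∪ Z = {1, 3, 5, 6, 7, 8, 9, 10, 11, 13, 14, 15, 16, 17, 18}
Z ∩ (X ∪ Z) = {1, 3, 7, 8, 9, 10, 16, 17, 18}
X ∪ Y = {2, 3, 4, 5, 6, 8, 9, 10, 11, 13, 14, 15, 16, 17}
Z △ Y = {1, 2, 3, 4, 7, 9, 10, 15, 17, 18}
(X ∪ Y) ∩ (Z △ Y) = {2, 3, 4, 9, 10, 15, 17}
((X ∪ Y) ∩ (Z △ Y)) ∩ X = {3, 9, 10, 15, 17}
(Z ∩ (X ∪ Z)) ∩ (((X ∪ Y) ∩ (Z △ Y)) ∩ X) = {3, 9, 10, 17}
((Z ∩ (X ∪ Z)) ∩ (((X ∪ Y) ∩ (Z △ Y)) ∩ X))ᶜ = {1, 2, 4, 5, 6, 7, 8, 11, 12, 13, 14, 15, 16, 18}
|((Z ∩ (X ∪ Z)) ∩ (((X ∪ Y) ∩ (Z △ Y)) ∩ X))ᶜ| = 14

14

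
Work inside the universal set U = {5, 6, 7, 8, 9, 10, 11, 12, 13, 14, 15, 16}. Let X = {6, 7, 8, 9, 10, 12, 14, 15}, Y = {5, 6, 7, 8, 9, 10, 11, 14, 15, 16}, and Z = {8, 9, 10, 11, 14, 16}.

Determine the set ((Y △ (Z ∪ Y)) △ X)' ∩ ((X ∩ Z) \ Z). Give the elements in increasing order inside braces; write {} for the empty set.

Z ∪ Y = {5, 6, 7, 8, 9, 10, 11, 14, 15, 16}
Y △ (Z ∪ Y) = {}
(Y △ (Z ∪ Y)) △ X = {6, 7, 8, 9, 10, 12, 14, 15}
((Y △ (Z ∪ Y)) △ X)' = {5, 11, 13, 16}
X ∩ Z = {8, 9, 10, 14}
(X ∩ Z) \ Z = {}
((Y △ (Z ∪ Y)) △ X)' ∩ ((X ∩ Z) \ Z) = {}

{}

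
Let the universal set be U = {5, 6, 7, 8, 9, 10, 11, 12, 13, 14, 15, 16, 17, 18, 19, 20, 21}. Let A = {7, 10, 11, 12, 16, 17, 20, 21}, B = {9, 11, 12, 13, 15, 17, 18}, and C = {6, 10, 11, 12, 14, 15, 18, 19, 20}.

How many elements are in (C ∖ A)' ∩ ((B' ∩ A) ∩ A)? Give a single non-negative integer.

5

C ∖ A = {6, 14, 15, 18, 19}
(C ∖ A)' = {5, 7, 8, 9, 10, 11, 12, 13, 16, 17, 20, 21}
B' = {5, 6, 7, 8, 10, 14, 16, 19, 20, 21}
B' ∩ A = {7, 10, 16, 20, 21}
(B' ∩ A) ∩ A = {7, 10, 16, 20, 21}
(C ∖ A)' ∩ ((B' ∩ A) ∩ A) = {7, 10, 16, 20, 21}
|(C ∖ A)' ∩ ((B' ∩ A) ∩ A)| = 5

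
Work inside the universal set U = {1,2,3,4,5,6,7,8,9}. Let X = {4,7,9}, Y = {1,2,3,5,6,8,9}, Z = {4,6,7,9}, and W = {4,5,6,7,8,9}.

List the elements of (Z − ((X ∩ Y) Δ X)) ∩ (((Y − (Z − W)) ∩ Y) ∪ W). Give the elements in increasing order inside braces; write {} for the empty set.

{6,9}

X ∩ Y = {9}
(X ∩ Y) Δ X = {4,7}
Z − ((X ∩ Y) Δ X) = {6,9}
Z − W = {}
Y − (Z − W) = {1,2,3,5,6,8,9}
(Y − (Z − W)) ∩ Y = {1,2,3,5,6,8,9}
((Y − (Z − W)) ∩ Y) ∪ W = {1,2,3,4,5,6,7,8,9}
(Z − ((X ∩ Y) Δ X)) ∩ (((Y − (Z − W)) ∩ Y) ∪ W) = {6,9}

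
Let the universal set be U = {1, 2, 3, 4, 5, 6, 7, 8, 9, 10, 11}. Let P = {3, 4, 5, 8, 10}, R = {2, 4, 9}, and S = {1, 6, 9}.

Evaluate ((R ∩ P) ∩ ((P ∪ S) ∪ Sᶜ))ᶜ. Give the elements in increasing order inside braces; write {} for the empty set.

R ∩ P = {4}
P ∪ S = {1, 3, 4, 5, 6, 8, 9, 10}
Sᶜ = {2, 3, 4, 5, 7, 8, 10, 11}
(P ∪ S) ∪ Sᶜ = {1, 2, 3, 4, 5, 6, 7, 8, 9, 10, 11}
(R ∩ P) ∩ ((P ∪ S) ∪ Sᶜ) = {4}
((R ∩ P) ∩ ((P ∪ S) ∪ Sᶜ))ᶜ = {1, 2, 3, 5, 6, 7, 8, 9, 10, 11}

{1, 2, 3, 5, 6, 7, 8, 9, 10, 11}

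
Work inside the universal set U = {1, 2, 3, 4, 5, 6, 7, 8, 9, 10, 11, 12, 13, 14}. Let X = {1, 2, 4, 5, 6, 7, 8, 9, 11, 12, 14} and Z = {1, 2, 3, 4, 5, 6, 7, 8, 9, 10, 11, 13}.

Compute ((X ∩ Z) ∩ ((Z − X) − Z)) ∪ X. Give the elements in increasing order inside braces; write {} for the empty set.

{1, 2, 4, 5, 6, 7, 8, 9, 11, 12, 14}

X ∩ Z = {1, 2, 4, 5, 6, 7, 8, 9, 11}
Z − X = {3, 10, 13}
(Z − X) − Z = {}
(X ∩ Z) ∩ ((Z − X) − Z) = {}
((X ∩ Z) ∩ ((Z − X) − Z)) ∪ X = {1, 2, 4, 5, 6, 7, 8, 9, 11, 12, 14}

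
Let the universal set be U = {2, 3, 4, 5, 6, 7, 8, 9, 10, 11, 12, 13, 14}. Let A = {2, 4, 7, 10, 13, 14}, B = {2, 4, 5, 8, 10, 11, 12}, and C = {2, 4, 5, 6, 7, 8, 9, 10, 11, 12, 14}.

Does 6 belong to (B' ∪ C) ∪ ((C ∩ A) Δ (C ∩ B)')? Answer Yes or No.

Yes

6 ∉ B, so 6 ∈ B'
6 ∈ B' and 6 ∈ C, so 6 ∈ B' ∪ C
6 ∈ C and 6 ∉ A, so 6 ∉ C ∩ A
6 ∈ C and 6 ∉ B, so 6 ∉ C ∩ B
6 ∈ (C ∩ B)' since 6 ∉ (C ∩ B)
6 ∉ (C ∩ A) and 6 ∈ (C ∩ B)', so 6 ∈ (C ∩ A) Δ (C ∩ B)'
6 ∈ (B' ∪ C) and 6 ∈ ((C ∩ A) Δ (C ∩ B)'), so 6 ∈ (B' ∪ C) ∪ ((C ∩ A) Δ (C ∩ B)')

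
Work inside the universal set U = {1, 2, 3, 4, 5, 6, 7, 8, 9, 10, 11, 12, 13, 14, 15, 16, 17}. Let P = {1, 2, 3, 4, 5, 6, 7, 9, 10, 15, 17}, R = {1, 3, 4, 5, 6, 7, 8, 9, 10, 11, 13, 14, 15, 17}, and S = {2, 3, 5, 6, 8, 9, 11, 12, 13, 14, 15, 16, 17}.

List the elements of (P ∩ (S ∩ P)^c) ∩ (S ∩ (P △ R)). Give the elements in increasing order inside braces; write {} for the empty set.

{}

S ∩ P = {2, 3, 5, 6, 9, 15, 17}
(S ∩ P)^c = {1, 4, 7, 8, 10, 11, 12, 13, 14, 16}
P ∩ (S ∩ P)^c = {1, 4, 7, 10}
P △ R = {2, 8, 11, 13, 14}
S ∩ (P △ R) = {2, 8, 11, 13, 14}
(P ∩ (S ∩ P)^c) ∩ (S ∩ (P △ R)) = {}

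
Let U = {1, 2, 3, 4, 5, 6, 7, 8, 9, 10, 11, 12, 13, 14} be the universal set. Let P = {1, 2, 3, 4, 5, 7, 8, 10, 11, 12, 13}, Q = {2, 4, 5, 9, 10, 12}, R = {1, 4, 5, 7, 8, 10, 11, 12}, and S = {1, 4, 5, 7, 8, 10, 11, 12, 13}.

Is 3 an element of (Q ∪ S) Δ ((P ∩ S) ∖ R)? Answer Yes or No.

No

3 ∉ Q and 3 ∉ S, so 3 ∉ Q ∪ S
3 ∈ P and 3 ∉ S, so 3 ∉ P ∩ S
3 ∉ (P ∩ S) and 3 ∉ R, so 3 ∉ (P ∩ S) ∖ R
3 ∉ (Q ∪ S) and 3 ∉ ((P ∩ S) ∖ R), so 3 ∉ (Q ∪ S) Δ ((P ∩ S) ∖ R)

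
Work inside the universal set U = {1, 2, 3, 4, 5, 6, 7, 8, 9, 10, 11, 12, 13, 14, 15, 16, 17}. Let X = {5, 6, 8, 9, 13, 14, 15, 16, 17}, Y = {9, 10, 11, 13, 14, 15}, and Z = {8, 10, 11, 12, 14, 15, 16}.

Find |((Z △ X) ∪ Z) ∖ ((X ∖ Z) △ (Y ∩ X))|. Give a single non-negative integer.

7

Z △ X = {5, 6, 9, 10, 11, 12, 13, 17}
(Z △ X) ∪ Z = {5, 6, 8, 9, 10, 11, 12, 13, 14, 15, 16, 17}
X ∖ Z = {5, 6, 9, 13, 17}
Y ∩ X = {9, 13, 14, 15}
(X ∖ Z) △ (Y ∩ X) = {5, 6, 14, 15, 17}
((Z △ X) ∪ Z) ∖ ((X ∖ Z) △ (Y ∩ X)) = {8, 9, 10, 11, 12, 13, 16}
|((Z △ X) ∪ Z) ∖ ((X ∖ Z) △ (Y ∩ X))| = 7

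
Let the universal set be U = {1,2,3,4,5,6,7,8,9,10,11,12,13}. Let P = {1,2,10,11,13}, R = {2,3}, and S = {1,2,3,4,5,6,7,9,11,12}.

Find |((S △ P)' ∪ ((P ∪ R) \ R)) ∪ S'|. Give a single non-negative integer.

S △ P = {3,4,5,6,7,9,10,12,13}
(S △ P)' = {1,2,8,11}
P ∪ R = {1,2,3,10,11,13}
(P ∪ R) \ R = {1,10,11,13}
(S △ P)' ∪ ((P ∪ R) \ R) = {1,2,8,10,11,13}
S' = {8,10,13}
((S △ P)' ∪ ((P ∪ R) \ R)) ∪ S' = {1,2,8,10,11,13}
|((S △ P)' ∪ ((P ∪ R) \ R)) ∪ S'| = 6

6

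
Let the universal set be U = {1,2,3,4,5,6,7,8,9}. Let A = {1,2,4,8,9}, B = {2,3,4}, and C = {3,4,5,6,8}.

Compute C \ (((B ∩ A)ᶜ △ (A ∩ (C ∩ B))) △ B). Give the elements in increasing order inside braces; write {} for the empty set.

{3,4}

B ∩ A = {2,4}
(B ∩ A)ᶜ = {1,3,5,6,7,8,9}
C ∩ B = {3,4}
A ∩ (C ∩ B) = {4}
(B ∩ A)ᶜ △ (A ∩ (C ∩ B)) = {1,3,4,5,6,7,8,9}
((B ∩ A)ᶜ △ (A ∩ (C ∩ B))) △ B = {1,2,5,6,7,8,9}
C \ (((B ∩ A)ᶜ △ (A ∩ (C ∩ B))) △ B) = {3,4}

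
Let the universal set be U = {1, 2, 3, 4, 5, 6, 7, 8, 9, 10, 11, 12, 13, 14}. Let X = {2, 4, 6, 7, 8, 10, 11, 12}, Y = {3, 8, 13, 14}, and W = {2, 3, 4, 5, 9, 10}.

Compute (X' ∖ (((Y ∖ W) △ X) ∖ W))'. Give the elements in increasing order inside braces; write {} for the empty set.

{2, 4, 6, 7, 8, 10, 11, 12, 13, 14}

X' = {1, 3, 5, 9, 13, 14}
Y ∖ W = {8, 13, 14}
(Y ∖ W) △ X = {2, 4, 6, 7, 10, 11, 12, 13, 14}
((Y ∖ W) △ X) ∖ W = {6, 7, 11, 12, 13, 14}
X' ∖ (((Y ∖ W) △ X) ∖ W) = {1, 3, 5, 9}
(X' ∖ (((Y ∖ W) △ X) ∖ W))' = {2, 4, 6, 7, 8, 10, 11, 12, 13, 14}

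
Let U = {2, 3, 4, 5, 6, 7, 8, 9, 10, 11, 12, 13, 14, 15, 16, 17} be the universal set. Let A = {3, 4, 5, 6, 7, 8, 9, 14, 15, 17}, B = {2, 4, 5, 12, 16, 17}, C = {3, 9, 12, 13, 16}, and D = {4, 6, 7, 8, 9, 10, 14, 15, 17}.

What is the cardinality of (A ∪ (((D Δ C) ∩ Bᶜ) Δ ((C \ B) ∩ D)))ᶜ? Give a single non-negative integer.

4

D Δ C = {3, 4, 6, 7, 8, 10, 12, 13, 14, 15, 16, 17}
Bᶜ = {3, 6, 7, 8, 9, 10, 11, 13, 14, 15}
(D Δ C) ∩ Bᶜ = {3, 6, 7, 8, 10, 13, 14, 15}
C \ B = {3, 9, 13}
(C \ B) ∩ D = {9}
((D Δ C) ∩ Bᶜ) Δ ((C \ B) ∩ D) = {3, 6, 7, 8, 9, 10, 13, 14, 15}
A ∪ (((D Δ C) ∩ Bᶜ) Δ ((C \ B) ∩ D)) = {3, 4, 5, 6, 7, 8, 9, 10, 13, 14, 15, 17}
(A ∪ (((D Δ C) ∩ Bᶜ) Δ ((C \ B) ∩ D)))ᶜ = {2, 11, 12, 16}
|(A ∪ (((D Δ C) ∩ Bᶜ) Δ ((C \ B) ∩ D)))ᶜ| = 4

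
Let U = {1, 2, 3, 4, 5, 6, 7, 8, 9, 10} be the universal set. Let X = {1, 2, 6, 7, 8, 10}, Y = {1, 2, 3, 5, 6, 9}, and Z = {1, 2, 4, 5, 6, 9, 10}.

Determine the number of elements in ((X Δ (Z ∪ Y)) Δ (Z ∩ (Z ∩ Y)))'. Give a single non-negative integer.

Z ∪ Y = {1, 2, 3, 4, 5, 6, 9, 10}
X Δ (Z ∪ Y) = {3, 4, 5, 7, 8, 9}
Z ∩ Y = {1, 2, 5, 6, 9}
Z ∩ (Z ∩ Y) = {1, 2, 5, 6, 9}
(X Δ (Z ∪ Y)) Δ (Z ∩ (Z ∩ Y)) = {1, 2, 3, 4, 6, 7, 8}
((X Δ (Z ∪ Y)) Δ (Z ∩ (Z ∩ Y)))' = {5, 9, 10}
|((X Δ (Z ∪ Y)) Δ (Z ∩ (Z ∩ Y)))'| = 3

3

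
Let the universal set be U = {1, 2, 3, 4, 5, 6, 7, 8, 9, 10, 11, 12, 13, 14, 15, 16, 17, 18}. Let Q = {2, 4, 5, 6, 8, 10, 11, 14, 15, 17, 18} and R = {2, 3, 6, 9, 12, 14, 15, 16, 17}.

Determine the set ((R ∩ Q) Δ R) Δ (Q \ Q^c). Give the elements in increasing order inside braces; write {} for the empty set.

R ∩ Q = {2, 6, 14, 15, 17}
(R ∩ Q) Δ R = {3, 9, 12, 16}
Q^c = {1, 3, 7, 9, 12, 13, 16}
Q \ Q^c = {2, 4, 5, 6, 8, 10, 11, 14, 15, 17, 18}
((R ∩ Q) Δ R) Δ (Q \ Q^c) = {2, 3, 4, 5, 6, 8, 9, 10, 11, 12, 14, 15, 16, 17, 18}

{2, 3, 4, 5, 6, 8, 9, 10, 11, 12, 14, 15, 16, 17, 18}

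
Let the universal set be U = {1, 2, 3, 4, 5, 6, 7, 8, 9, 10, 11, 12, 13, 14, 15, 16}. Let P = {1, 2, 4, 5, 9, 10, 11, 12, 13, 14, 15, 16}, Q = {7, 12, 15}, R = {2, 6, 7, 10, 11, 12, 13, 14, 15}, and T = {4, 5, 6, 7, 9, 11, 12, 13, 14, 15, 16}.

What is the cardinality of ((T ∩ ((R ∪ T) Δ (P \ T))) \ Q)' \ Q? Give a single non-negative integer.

R ∪ T = {2, 4, 5, 6, 7, 9, 10, 11, 12, 13, 14, 15, 16}
P \ T = {1, 2, 10}
(R ∪ T) Δ (P \ T) = {1, 4, 5, 6, 7, 9, 11, 12, 13, 14, 15, 16}
T ∩ ((R ∪ T) Δ (P \ T)) = {4, 5, 6, 7, 9, 11, 12, 13, 14, 15, 16}
(T ∩ ((R ∪ T) Δ (P \ T))) \ Q = {4, 5, 6, 9, 11, 13, 14, 16}
((T ∩ ((R ∪ T) Δ (P \ T))) \ Q)' = {1, 2, 3, 7, 8, 10, 12, 15}
((T ∩ ((R ∪ T) Δ (P \ T))) \ Q)' \ Q = {1, 2, 3, 8, 10}
|((T ∩ ((R ∪ T) Δ (P \ T))) \ Q)' \ Q| = 5

5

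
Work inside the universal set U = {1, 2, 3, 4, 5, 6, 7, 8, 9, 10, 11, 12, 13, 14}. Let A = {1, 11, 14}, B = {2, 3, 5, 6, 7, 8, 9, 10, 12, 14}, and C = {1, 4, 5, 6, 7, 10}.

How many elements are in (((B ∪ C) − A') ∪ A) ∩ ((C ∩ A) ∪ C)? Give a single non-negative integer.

1

B ∪ C = {1, 2, 3, 4, 5, 6, 7, 8, 9, 10, 12, 14}
A' = {2, 3, 4, 5, 6, 7, 8, 9, 10, 12, 13}
(B ∪ C) − A' = {1, 14}
((B ∪ C) − A') ∪ A = {1, 11, 14}
C ∩ A = {1}
(C ∩ A) ∪ C = {1, 4, 5, 6, 7, 10}
(((B ∪ C) − A') ∪ A) ∩ ((C ∩ A) ∪ C) = {1}
|(((B ∪ C) − A') ∪ A) ∩ ((C ∩ A) ∪ C)| = 1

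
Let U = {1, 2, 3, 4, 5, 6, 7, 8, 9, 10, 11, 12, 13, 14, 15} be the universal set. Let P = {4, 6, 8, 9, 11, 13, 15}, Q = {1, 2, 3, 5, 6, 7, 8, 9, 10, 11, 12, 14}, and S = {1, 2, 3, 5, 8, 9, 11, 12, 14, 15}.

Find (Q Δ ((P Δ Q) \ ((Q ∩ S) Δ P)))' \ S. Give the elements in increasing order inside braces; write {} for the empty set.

P Δ Q = {1, 2, 3, 4, 5, 7, 10, 12, 13, 14, 15}
Q ∩ S = {1, 2, 3, 5, 8, 9, 11, 12, 14}
(Q ∩ S) Δ P = {1, 2, 3, 4, 5, 6, 12, 13, 14, 15}
(P Δ Q) \ ((Q ∩ S) Δ P) = {7, 10}
Q Δ ((P Δ Q) \ ((Q ∩ S) Δ P)) = {1, 2, 3, 5, 6, 8, 9, 11, 12, 14}
(Q Δ ((P Δ Q) \ ((Q ∩ S) Δ P)))' = {4, 7, 10, 13, 15}
(Q Δ ((P Δ Q) \ ((Q ∩ S) Δ P)))' \ S = {4, 7, 10, 13}

{4, 7, 10, 13}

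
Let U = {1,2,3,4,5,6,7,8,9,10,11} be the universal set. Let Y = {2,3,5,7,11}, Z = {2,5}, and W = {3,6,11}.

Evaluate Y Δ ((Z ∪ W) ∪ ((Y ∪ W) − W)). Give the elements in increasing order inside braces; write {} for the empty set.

{6}

Z ∪ W = {2,3,5,6,11}
Y ∪ W = {2,3,5,6,7,11}
(Y ∪ W) − W = {2,5,7}
(Z ∪ W) ∪ ((Y ∪ W) − W) = {2,3,5,6,7,11}
Y Δ ((Z ∪ W) ∪ ((Y ∪ W) − W)) = {6}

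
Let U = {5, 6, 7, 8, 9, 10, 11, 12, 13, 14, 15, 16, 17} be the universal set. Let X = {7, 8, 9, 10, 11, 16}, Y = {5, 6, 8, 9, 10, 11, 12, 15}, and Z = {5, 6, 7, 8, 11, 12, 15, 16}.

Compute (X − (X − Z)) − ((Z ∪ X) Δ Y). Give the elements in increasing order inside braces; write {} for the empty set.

{8, 11}

X − Z = {9, 10}
X − (X − Z) = {7, 8, 11, 16}
Z ∪ X = {5, 6, 7, 8, 9, 10, 11, 12, 15, 16}
(Z ∪ X) Δ Y = {7, 16}
(X − (X − Z)) − ((Z ∪ X) Δ Y) = {8, 11}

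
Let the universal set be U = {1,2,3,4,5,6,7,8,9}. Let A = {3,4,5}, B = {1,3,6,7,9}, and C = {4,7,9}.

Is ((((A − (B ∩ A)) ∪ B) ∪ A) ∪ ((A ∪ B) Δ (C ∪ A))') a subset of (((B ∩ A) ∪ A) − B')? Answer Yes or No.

No

B ∩ A = {3}
A − (B ∩ A) = {4,5}
(A − (B ∩ A)) ∪ B = {1,3,4,5,6,7,9}
((A − (B ∩ A)) ∪ B) ∪ A = {1,3,4,5,6,7,9}
A ∪ B = {1,3,4,5,6,7,9}
C ∪ A = {3,4,5,7,9}
(A ∪ B) Δ (C ∪ A) = {1,6}
((A ∪ B) Δ (C ∪ A))' = {2,3,4,5,7,8,9}
(((A − (B ∩ A)) ∪ B) ∪ A) ∪ ((A ∪ B) Δ (C ∪ A))' = {1,2,3,4,5,6,7,8,9}
(B ∩ A) ∪ A = {3,4,5}
B' = {2,4,5,8}
((B ∩ A) ∪ A) − B' = {3}
1 ∈ (((A − (B ∩ A)) ∪ B) ∪ A) ∪ ((A ∪ B) Δ (C ∪ A))' but 1 ∉ ((B ∩ A) ∪ A) − B', so the inclusion fails.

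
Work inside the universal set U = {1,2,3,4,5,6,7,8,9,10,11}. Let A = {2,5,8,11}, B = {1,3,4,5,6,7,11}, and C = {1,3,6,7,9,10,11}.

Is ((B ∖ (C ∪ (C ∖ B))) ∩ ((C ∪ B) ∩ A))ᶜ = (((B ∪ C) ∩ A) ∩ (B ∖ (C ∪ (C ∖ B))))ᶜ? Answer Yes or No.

Yes

C ∖ B = {9,10}
C ∪ (C ∖ B) = {1,3,6,7,9,10,11}
B ∖ (C ∪ (C ∖ B)) = {4,5}
C ∪ B = {1,3,4,5,6,7,9,10,11}
(C ∪ B) ∩ A = {5,11}
(B ∖ (C ∪ (C ∖ B))) ∩ ((C ∪ B) ∩ A) = {5}
((B ∖ (C ∪ (C ∖ B))) ∩ ((C ∪ B) ∩ A))ᶜ = {1,2,3,4,6,7,8,9,10,11}
B ∪ C = {1,3,4,5,6,7,9,10,11}
(B ∪ C) ∩ A = {5,11}
((B ∪ C) ∩ A) ∩ (B ∖ (C ∪ (C ∖ B))) = {5}
(((B ∪ C) ∩ A) ∩ (B ∖ (C ∪ (C ∖ B))))ᶜ = {1,2,3,4,6,7,8,9,10,11}
Both equal {1,2,3,4,6,7,8,9,10,11}, so ((B ∖ (C ∪ (C ∖ B))) ∩ ((C ∪ B) ∩ A))ᶜ = (((B ∪ C) ∩ A) ∩ (B ∖ (C ∪ (C ∖ B))))ᶜ.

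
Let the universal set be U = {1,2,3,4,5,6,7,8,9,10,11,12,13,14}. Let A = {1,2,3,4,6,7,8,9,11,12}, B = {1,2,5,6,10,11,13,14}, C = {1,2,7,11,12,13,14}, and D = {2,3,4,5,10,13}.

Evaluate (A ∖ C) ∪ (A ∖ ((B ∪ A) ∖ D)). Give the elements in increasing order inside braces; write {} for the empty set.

{2,3,4,6,8,9}

A ∖ C = {3,4,6,8,9}
B ∪ A = {1,2,3,4,5,6,7,8,9,10,11,12,13,14}
(B ∪ A) ∖ D = {1,6,7,8,9,11,12,14}
A ∖ ((B ∪ A) ∖ D) = {2,3,4}
(A ∖ C) ∪ (A ∖ ((B ∪ A) ∖ D)) = {2,3,4,6,8,9}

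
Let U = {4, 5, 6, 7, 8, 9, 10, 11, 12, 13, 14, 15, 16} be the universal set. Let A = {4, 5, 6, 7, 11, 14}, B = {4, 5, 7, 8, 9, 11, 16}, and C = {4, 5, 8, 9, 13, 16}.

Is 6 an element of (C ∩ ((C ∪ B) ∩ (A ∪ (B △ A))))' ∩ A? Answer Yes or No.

6 ∉ C and 6 ∉ B, so 6 ∉ C ∪ B
6 ∉ B and 6 ∈ A, so 6 ∈ B △ A
6 ∈ A and 6 ∈ (B △ A), so 6 ∈ A ∪ (B △ A)
6 ∉ (C ∪ B) and 6 ∈ (A ∪ (B △ A)), so 6 ∉ (C ∪ B) ∩ (A ∪ (B △ A))
6 ∉ C and 6 ∉ ((C ∪ B) ∩ (A ∪ (B △ A))), so 6 ∉ C ∩ ((C ∪ B) ∩ (A ∪ (B △ A)))
6 ∈ (C ∩ ((C ∪ B) ∩ (A ∪ (B △ A))))' since 6 ∉ (C ∩ ((C ∪ B) ∩ (A ∪ (B △ A))))
6 ∈ (C ∩ ((C ∪ B) ∩ (A ∪ (B △ A))))' and 6 ∈ A, so 6 ∈ (C ∩ ((C ∪ B) ∩ (A ∪ (B △ A))))' ∩ A

Yes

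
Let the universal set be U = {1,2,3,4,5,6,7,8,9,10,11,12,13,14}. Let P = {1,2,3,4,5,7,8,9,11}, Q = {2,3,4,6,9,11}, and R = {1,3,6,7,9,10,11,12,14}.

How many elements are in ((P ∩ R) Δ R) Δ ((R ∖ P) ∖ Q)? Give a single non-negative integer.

1

P ∩ R = {1,3,7,9,11}
(P ∩ R) Δ R = {6,10,12,14}
R ∖ P = {6,10,12,14}
(R ∖ P) ∖ Q = {10,12,14}
((P ∩ R) Δ R) Δ ((R ∖ P) ∖ Q) = {6}
|((P ∩ R) Δ R) Δ ((R ∖ P) ∖ Q)| = 1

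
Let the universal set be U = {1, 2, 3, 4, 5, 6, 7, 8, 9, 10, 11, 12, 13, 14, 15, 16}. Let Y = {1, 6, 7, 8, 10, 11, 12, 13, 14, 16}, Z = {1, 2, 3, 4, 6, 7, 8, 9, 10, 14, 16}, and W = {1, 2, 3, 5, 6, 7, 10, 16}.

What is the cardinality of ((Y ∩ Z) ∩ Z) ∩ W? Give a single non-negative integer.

Y ∩ Z = {1, 6, 7, 8, 10, 14, 16}
(Y ∩ Z) ∩ Z = {1, 6, 7, 8, 10, 14, 16}
((Y ∩ Z) ∩ Z) ∩ W = {1, 6, 7, 10, 16}
|((Y ∩ Z) ∩ Z) ∩ W| = 5

5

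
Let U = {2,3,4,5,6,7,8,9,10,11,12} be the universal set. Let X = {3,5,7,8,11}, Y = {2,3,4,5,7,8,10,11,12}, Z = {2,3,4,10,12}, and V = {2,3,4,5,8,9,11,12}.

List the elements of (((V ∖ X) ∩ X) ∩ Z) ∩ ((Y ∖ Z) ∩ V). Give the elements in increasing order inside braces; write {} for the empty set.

{}

V ∖ X = {2,4,9,12}
(V ∖ X) ∩ X = {}
((V ∖ X) ∩ X) ∩ Z = {}
Y ∖ Z = {5,7,8,11}
(Y ∖ Z) ∩ V = {5,8,11}
(((V ∖ X) ∩ X) ∩ Z) ∩ ((Y ∖ Z) ∩ V) = {}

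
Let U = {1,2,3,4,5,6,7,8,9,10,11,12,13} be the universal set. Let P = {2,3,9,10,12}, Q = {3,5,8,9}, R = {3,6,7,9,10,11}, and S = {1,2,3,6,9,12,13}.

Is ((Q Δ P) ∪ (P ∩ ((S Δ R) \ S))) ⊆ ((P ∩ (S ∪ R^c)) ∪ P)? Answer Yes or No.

No

Q Δ P = {2,5,8,10,12}
S Δ R = {1,2,7,10,11,12,13}
(S Δ R) \ S = {7,10,11}
P ∩ ((S Δ R) \ S) = {10}
(Q Δ P) ∪ (P ∩ ((S Δ R) \ S)) = {2,5,8,10,12}
R^c = {1,2,4,5,8,12,13}
S ∪ R^c = {1,2,3,4,5,6,8,9,12,13}
P ∩ (S ∪ R^c) = {2,3,9,12}
(P ∩ (S ∪ R^c)) ∪ P = {2,3,9,10,12}
5 ∈ (Q Δ P) ∪ (P ∩ ((S Δ R) \ S)) but 5 ∉ (P ∩ (S ∪ R^c)) ∪ P, so the inclusion fails.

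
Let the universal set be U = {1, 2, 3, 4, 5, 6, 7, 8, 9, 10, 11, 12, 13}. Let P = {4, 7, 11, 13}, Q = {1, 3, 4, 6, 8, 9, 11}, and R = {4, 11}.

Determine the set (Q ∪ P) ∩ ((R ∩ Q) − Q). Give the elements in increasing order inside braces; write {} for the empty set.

{}

Q ∪ P = {1, 3, 4, 6, 7, 8, 9, 11, 13}
R ∩ Q = {4, 11}
(R ∩ Q) − Q = {}
(Q ∪ P) ∩ ((R ∩ Q) − Q) = {}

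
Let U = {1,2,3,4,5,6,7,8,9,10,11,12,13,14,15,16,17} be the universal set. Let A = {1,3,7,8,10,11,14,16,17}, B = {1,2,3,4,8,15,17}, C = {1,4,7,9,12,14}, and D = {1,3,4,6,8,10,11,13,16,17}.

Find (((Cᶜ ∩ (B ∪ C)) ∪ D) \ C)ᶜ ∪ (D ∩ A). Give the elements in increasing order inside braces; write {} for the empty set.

Cᶜ = {2,3,5,6,8,10,11,13,15,16,17}
B ∪ C = {1,2,3,4,7,8,9,12,14,15,17}
Cᶜ ∩ (B ∪ C) = {2,3,8,15,17}
(Cᶜ ∩ (B ∪ C)) ∪ D = {1,2,3,4,6,8,10,11,13,15,16,17}
((Cᶜ ∩ (B ∪ C)) ∪ D) \ C = {2,3,6,8,10,11,13,15,16,17}
(((Cᶜ ∩ (B ∪ C)) ∪ D) \ C)ᶜ = {1,4,5,7,9,12,14}
D ∩ A = {1,3,8,10,11,16,17}
(((Cᶜ ∩ (B ∪ C)) ∪ D) \ C)ᶜ ∪ (D ∩ A) = {1,3,4,5,7,8,9,10,11,12,14,16,17}

{1,3,4,5,7,8,9,10,11,12,14,16,17}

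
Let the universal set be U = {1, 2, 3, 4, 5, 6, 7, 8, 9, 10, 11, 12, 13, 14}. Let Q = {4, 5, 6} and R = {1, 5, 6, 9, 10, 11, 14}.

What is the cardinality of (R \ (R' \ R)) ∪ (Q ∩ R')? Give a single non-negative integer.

8

R' = {2, 3, 4, 7, 8, 12, 13}
R' \ R = {2, 3, 4, 7, 8, 12, 13}
R \ (R' \ R) = {1, 5, 6, 9, 10, 11, 14}
Q ∩ R' = {4}
(R \ (R' \ R)) ∪ (Q ∩ R') = {1, 4, 5, 6, 9, 10, 11, 14}
|(R \ (R' \ R)) ∪ (Q ∩ R')| = 8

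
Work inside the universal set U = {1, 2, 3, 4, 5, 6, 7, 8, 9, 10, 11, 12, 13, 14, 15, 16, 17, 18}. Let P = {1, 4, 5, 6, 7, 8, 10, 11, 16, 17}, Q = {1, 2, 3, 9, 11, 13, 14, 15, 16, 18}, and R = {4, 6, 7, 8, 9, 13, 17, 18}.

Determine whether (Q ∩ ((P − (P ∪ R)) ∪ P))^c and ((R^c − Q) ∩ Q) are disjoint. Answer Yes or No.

Yes

P ∪ R = {1, 4, 5, 6, 7, 8, 9, 10, 11, 13, 16, 17, 18}
P − (P ∪ R) = {}
(P − (P ∪ R)) ∪ P = {1, 4, 5, 6, 7, 8, 10, 11, 16, 17}
Q ∩ ((P − (P ∪ R)) ∪ P) = {1, 11, 16}
(Q ∩ ((P − (P ∪ R)) ∪ P))^c = {2, 3, 4, 5, 6, 7, 8, 9, 10, 12, 13, 14, 15, 17, 18}
R^c = {1, 2, 3, 5, 10, 11, 12, 14, 15, 16}
R^c − Q = {5, 10, 12}
(R^c − Q) ∩ Q = {}
{2, 3, 4, 5, 6, 7, 8, 9, 10, 12, 13, 14, 15, 17, 18} and {} share no elements.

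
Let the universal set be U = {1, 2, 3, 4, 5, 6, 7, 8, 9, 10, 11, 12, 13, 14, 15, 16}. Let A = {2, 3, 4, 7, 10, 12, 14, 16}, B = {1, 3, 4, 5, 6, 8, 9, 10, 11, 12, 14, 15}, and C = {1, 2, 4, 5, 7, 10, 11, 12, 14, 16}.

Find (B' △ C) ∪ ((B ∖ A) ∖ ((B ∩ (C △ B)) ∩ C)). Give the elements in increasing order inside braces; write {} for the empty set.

{1, 4, 5, 6, 8, 9, 10, 11, 12, 13, 14, 15}

B' = {2, 7, 13, 16}
B' △ C = {1, 4, 5, 10, 11, 12, 13, 14}
B ∖ A = {1, 5, 6, 8, 9, 11, 15}
C △ B = {2, 3, 6, 7, 8, 9, 15, 16}
B ∩ (C △ B) = {3, 6, 8, 9, 15}
(B ∩ (C △ B)) ∩ C = {}
(B ∖ A) ∖ ((B ∩ (C △ B)) ∩ C) = {1, 5, 6, 8, 9, 11, 15}
(B' △ C) ∪ ((B ∖ A) ∖ ((B ∩ (C △ B)) ∩ C)) = {1, 4, 5, 6, 8, 9, 10, 11, 12, 13, 14, 15}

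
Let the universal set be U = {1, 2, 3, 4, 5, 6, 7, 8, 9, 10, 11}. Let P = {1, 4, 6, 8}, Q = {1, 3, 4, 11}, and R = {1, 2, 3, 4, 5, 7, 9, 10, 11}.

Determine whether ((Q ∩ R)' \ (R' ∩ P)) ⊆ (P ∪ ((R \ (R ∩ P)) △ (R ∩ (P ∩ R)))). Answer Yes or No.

Q ∩ R = {1, 3, 4, 11}
(Q ∩ R)' = {2, 5, 6, 7, 8, 9, 10}
R' = {6, 8}
R' ∩ P = {6, 8}
(Q ∩ R)' \ (R' ∩ P) = {2, 5, 7, 9, 10}
R ∩ P = {1, 4}
R \ (R ∩ P) = {2, 3, 5, 7, 9, 10, 11}
P ∩ R = {1, 4}
R ∩ (P ∩ R) = {1, 4}
(R \ (R ∩ P)) △ (R ∩ (P ∩ R)) = {1, 2, 3, 4, 5, 7, 9, 10, 11}
P ∪ ((R \ (R ∩ P)) △ (R ∩ (P ∩ R))) = {1, 2, 3, 4, 5, 6, 7, 8, 9, 10, 11}
Every element of {2, 5, 7, 9, 10} is in {1, 2, 3, 4, 5, 6, 7, 8, 9, 10, 11}, so (Q ∩ R)' \ (R' ∩ P) ⊆ P ∪ ((R \ (R ∩ P)) △ (R ∩ (P ∩ R))).

Yes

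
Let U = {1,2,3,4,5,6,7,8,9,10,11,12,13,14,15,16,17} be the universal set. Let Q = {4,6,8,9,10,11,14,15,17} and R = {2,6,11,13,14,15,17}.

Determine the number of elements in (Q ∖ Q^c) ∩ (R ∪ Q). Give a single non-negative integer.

Q^c = {1,2,3,5,7,12,13,16}
Q ∖ Q^c = {4,6,8,9,10,11,14,15,17}
R ∪ Q = {2,4,6,8,9,10,11,13,14,15,17}
(Q ∖ Q^c) ∩ (R ∪ Q) = {4,6,8,9,10,11,14,15,17}
|(Q ∖ Q^c) ∩ (R ∪ Q)| = 9

9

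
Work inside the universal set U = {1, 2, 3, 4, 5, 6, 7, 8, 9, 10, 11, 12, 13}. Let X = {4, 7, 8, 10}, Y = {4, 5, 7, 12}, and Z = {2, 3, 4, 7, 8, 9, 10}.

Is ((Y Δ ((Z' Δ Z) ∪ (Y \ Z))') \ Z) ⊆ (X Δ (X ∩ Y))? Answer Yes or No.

Z' = {1, 5, 6, 11, 12, 13}
Z' Δ Z = {1, 2, 3, 4, 5, 6, 7, 8, 9, 10, 11, 12, 13}
Y \ Z = {5, 12}
(Z' Δ Z) ∪ (Y \ Z) = {1, 2, 3, 4, 5, 6, 7, 8, 9, 10, 11, 12, 13}
((Z' Δ Z) ∪ (Y \ Z))' = {}
Y Δ ((Z' Δ Z) ∪ (Y \ Z))' = {4, 5, 7, 12}
(Y Δ ((Z' Δ Z) ∪ (Y \ Z))') \ Z = {5, 12}
X ∩ Y = {4, 7}
X Δ (X ∩ Y) = {8, 10}
5 ∈ (Y Δ ((Z' Δ Z) ∪ (Y \ Z))') \ Z but 5 ∉ X Δ (X ∩ Y), so the inclusion fails.

No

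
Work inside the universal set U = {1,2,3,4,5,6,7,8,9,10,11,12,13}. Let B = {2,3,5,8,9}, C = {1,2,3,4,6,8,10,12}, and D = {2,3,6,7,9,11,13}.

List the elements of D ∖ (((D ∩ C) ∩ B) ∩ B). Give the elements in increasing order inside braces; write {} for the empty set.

D ∩ C = {2,3,6}
(D ∩ C) ∩ B = {2,3}
((D ∩ C) ∩ B) ∩ B = {2,3}
D ∖ (((D ∩ C) ∩ B) ∩ B) = {6,7,9,11,13}

{6,7,9,11,13}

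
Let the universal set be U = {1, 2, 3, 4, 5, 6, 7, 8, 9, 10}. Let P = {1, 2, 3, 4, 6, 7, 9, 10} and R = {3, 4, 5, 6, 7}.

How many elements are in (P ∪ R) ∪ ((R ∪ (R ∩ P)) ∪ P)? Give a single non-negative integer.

P ∪ R = {1, 2, 3, 4, 5, 6, 7, 9, 10}
R ∩ P = {3, 4, 6, 7}
R ∪ (R ∩ P) = {3, 4, 5, 6, 7}
(R ∪ (R ∩ P)) ∪ P = {1, 2, 3, 4, 5, 6, 7, 9, 10}
(P ∪ R) ∪ ((R ∪ (R ∩ P)) ∪ P) = {1, 2, 3, 4, 5, 6, 7, 9, 10}
|(P ∪ R) ∪ ((R ∪ (R ∩ P)) ∪ P)| = 9

9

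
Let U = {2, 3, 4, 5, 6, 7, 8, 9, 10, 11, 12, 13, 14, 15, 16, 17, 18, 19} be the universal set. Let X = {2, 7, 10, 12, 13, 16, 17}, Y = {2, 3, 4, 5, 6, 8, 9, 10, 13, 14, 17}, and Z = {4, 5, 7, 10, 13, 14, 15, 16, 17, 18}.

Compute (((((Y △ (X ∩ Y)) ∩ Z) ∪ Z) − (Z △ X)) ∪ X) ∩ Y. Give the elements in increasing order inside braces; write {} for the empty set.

X ∩ Y = {2, 10, 13, 17}
Y △ (X ∩ Y) = {3, 4, 5, 6, 8, 9, 14}
(Y △ (X ∩ Y)) ∩ Z = {4, 5, 14}
((Y △ (X ∩ Y)) ∩ Z) ∪ Z = {4, 5, 7, 10, 13, 14, 15, 16, 17, 18}
Z △ X = {2, 4, 5, 12, 14, 15, 18}
(((Y △ (X ∩ Y)) ∩ Z) ∪ Z) − (Z △ X) = {7, 10, 13, 16, 17}
((((Y △ (X ∩ Y)) ∩ Z) ∪ Z) − (Z △ X)) ∪ X = {2, 7, 10, 12, 13, 16, 17}
(((((Y △ (X ∩ Y)) ∩ Z) ∪ Z) − (Z △ X)) ∪ X) ∩ Y = {2, 10, 13, 17}

{2, 10, 13, 17}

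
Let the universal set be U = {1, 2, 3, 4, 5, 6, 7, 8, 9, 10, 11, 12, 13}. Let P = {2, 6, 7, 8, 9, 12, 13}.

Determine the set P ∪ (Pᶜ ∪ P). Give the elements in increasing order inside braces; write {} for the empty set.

Pᶜ = {1, 3, 4, 5, 10, 11}
Pᶜ ∪ P = {1, 2, 3, 4, 5, 6, 7, 8, 9, 10, 11, 12, 13}
P ∪ (Pᶜ ∪ P) = {1, 2, 3, 4, 5, 6, 7, 8, 9, 10, 11, 12, 13}

{1, 2, 3, 4, 5, 6, 7, 8, 9, 10, 11, 12, 13}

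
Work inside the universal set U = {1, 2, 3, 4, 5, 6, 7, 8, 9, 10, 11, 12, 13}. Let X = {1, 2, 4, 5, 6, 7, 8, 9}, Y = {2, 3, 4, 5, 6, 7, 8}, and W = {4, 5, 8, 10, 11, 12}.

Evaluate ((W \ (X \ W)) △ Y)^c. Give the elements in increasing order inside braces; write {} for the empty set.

X \ W = {1, 2, 6, 7, 9}
W \ (X \ W) = {4, 5, 8, 10, 11, 12}
(W \ (X \ W)) △ Y = {2, 3, 6, 7, 10, 11, 12}
((W \ (X \ W)) △ Y)^c = {1, 4, 5, 8, 9, 13}

{1, 4, 5, 8, 9, 13}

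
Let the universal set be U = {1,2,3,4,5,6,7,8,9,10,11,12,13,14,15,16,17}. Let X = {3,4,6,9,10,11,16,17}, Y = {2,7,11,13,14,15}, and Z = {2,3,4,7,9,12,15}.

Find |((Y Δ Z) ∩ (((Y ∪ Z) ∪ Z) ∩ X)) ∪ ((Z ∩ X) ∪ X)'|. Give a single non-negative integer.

Y Δ Z = {3,4,9,11,12,13,14}
Y ∪ Z = {2,3,4,7,9,11,12,13,14,15}
(Y ∪ Z) ∪ Z = {2,3,4,7,9,11,12,13,14,15}
((Y ∪ Z) ∪ Z) ∩ X = {3,4,9,11}
(Y Δ Z) ∩ (((Y ∪ Z) ∪ Z) ∩ X) = {3,4,9,11}
Z ∩ X = {3,4,9}
(Z ∩ X) ∪ X = {3,4,6,9,10,11,16,17}
((Z ∩ X) ∪ X)' = {1,2,5,7,8,12,13,14,15}
((Y Δ Z) ∩ (((Y ∪ Z) ∪ Z) ∩ X)) ∪ ((Z ∩ X) ∪ X)' = {1,2,3,4,5,7,8,9,11,12,13,14,15}
|((Y Δ Z) ∩ (((Y ∪ Z) ∪ Z) ∩ X)) ∪ ((Z ∩ X) ∪ X)'| = 13

13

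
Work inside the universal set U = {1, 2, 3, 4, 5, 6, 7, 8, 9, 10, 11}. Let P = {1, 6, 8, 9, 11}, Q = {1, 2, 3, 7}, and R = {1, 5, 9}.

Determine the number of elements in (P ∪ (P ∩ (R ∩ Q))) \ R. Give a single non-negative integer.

R ∩ Q = {1}
P ∩ (R ∩ Q) = {1}
P ∪ (P ∩ (R ∩ Q)) = {1, 6, 8, 9, 11}
(P ∪ (P ∩ (R ∩ Q))) \ R = {6, 8, 11}
|(P ∪ (P ∩ (R ∩ Q))) \ R| = 3

3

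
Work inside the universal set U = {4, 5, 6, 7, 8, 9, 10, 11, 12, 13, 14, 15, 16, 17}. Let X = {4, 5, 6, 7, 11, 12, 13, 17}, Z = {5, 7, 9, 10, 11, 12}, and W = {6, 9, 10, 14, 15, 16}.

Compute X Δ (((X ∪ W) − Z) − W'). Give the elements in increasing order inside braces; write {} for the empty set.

X ∪ W = {4, 5, 6, 7, 9, 10, 11, 12, 13, 14, 15, 16, 17}
(X ∪ W) − Z = {4, 6, 13, 14, 15, 16, 17}
W' = {4, 5, 7, 8, 11, 12, 13, 17}
((X ∪ W) − Z) − W' = {6, 14, 15, 16}
X Δ (((X ∪ W) − Z) − W') = {4, 5, 7, 11, 12, 13, 14, 15, 16, 17}

{4, 5, 7, 11, 12, 13, 14, 15, 16, 17}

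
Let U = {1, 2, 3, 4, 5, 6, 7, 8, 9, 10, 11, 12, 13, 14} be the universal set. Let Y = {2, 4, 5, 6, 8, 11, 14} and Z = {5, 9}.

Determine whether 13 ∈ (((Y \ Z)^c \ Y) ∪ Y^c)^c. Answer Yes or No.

No

13 ∉ Y and 13 ∉ Z, so 13 ∉ Y \ Z
13 ∈ (Y \ Z)^c since 13 ∉ (Y \ Z)
13 ∈ (Y \ Z)^c and 13 ∉ Y, so 13 ∈ (Y \ Z)^c \ Y
13 ∉ Y, so 13 ∈ Y^c
13 ∈ ((Y \ Z)^c \ Y) and 13 ∈ Y^c, so 13 ∈ ((Y \ Z)^c \ Y) ∪ Y^c
13 ∉ (((Y \ Z)^c \ Y) ∪ Y^c)^c since 13 ∈ (((Y \ Z)^c \ Y) ∪ Y^c)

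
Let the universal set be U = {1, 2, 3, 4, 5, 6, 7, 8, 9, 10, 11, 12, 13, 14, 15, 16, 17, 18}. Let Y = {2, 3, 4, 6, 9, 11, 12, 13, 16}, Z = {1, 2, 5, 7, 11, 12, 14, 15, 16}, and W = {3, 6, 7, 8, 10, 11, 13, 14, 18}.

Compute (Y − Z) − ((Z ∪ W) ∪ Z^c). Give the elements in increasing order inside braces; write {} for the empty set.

{}

Y − Z = {3, 4, 6, 9, 13}
Z ∪ W = {1, 2, 3, 5, 6, 7, 8, 10, 11, 12, 13, 14, 15, 16, 18}
Z^c = {3, 4, 6, 8, 9, 10, 13, 17, 18}
(Z ∪ W) ∪ Z^c = {1, 2, 3, 4, 5, 6, 7, 8, 9, 10, 11, 12, 13, 14, 15, 16, 17, 18}
(Y − Z) − ((Z ∪ W) ∪ Z^c) = {}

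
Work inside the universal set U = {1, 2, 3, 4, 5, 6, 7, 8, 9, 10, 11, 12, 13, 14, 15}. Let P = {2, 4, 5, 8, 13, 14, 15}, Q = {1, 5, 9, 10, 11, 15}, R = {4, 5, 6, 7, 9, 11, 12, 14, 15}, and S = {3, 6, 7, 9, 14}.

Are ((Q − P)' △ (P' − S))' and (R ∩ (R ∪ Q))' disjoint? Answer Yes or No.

Yes

Q − P = {1, 9, 10, 11}
(Q − P)' = {2, 3, 4, 5, 6, 7, 8, 12, 13, 14, 15}
P' = {1, 3, 6, 7, 9, 10, 11, 12}
P' − S = {1, 10, 11, 12}
(Q − P)' △ (P' − S) = {1, 2, 3, 4, 5, 6, 7, 8, 10, 11, 13, 14, 15}
((Q − P)' △ (P' − S))' = {9, 12}
R ∪ Q = {1, 4, 5, 6, 7, 9, 10, 11, 12, 14, 15}
R ∩ (R ∪ Q) = {4, 5, 6, 7, 9, 11, 12, 14, 15}
(R ∩ (R ∪ Q))' = {1, 2, 3, 8, 10, 13}
{9, 12} and {1, 2, 3, 8, 10, 13} share no elements.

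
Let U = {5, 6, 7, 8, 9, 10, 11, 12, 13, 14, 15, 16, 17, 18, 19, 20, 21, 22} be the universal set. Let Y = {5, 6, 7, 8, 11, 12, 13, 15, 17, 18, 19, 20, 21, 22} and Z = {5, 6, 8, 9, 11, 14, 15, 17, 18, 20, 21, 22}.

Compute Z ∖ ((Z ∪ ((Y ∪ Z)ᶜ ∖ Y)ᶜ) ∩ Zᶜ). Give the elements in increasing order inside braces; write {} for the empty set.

Y ∪ Z = {5, 6, 7, 8, 9, 11, 12, 13, 14, 15, 17, 18, 19, 20, 21, 22}
(Y ∪ Z)ᶜ = {10, 16}
(Y ∪ Z)ᶜ ∖ Y = {10, 16}
((Y ∪ Z)ᶜ ∖ Y)ᶜ = {5, 6, 7, 8, 9, 11, 12, 13, 14, 15, 17, 18, 19, 20, 21, 22}
Z ∪ ((Y ∪ Z)ᶜ ∖ Y)ᶜ = {5, 6, 7, 8, 9, 11, 12, 13, 14, 15, 17, 18, 19, 20, 21, 22}
Zᶜ = {7, 10, 12, 13, 16, 19}
(Z ∪ ((Y ∪ Z)ᶜ ∖ Y)ᶜ) ∩ Zᶜ = {7, 12, 13, 19}
Z ∖ ((Z ∪ ((Y ∪ Z)ᶜ ∖ Y)ᶜ) ∩ Zᶜ) = {5, 6, 8, 9, 11, 14, 15, 17, 18, 20, 21, 22}

{5, 6, 8, 9, 11, 14, 15, 17, 18, 20, 21, 22}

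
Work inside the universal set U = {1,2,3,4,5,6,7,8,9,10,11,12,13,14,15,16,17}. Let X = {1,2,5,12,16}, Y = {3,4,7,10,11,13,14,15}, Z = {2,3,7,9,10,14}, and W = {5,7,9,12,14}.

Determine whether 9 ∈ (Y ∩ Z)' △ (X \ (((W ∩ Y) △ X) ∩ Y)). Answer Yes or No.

Yes

9 ∉ Y and 9 ∈ Z, so 9 ∉ Y ∩ Z
9 ∈ (Y ∩ Z)' since 9 ∉ (Y ∩ Z)
9 ∈ W and 9 ∉ Y, so 9 ∉ W ∩ Y
9 ∉ (W ∩ Y) and 9 ∉ X, so 9 ∉ (W ∩ Y) △ X
9 ∉ ((W ∩ Y) △ X) and 9 ∉ Y, so 9 ∉ ((W ∩ Y) △ X) ∩ Y
9 ∉ X and 9 ∉ (((W ∩ Y) △ X) ∩ Y), so 9 ∉ X \ (((W ∩ Y) △ X) ∩ Y)
9 ∈ (Y ∩ Z)' and 9 ∉ (X \ (((W ∩ Y) △ X) ∩ Y)), so 9 ∈ (Y ∩ Z)' △ (X \ (((W ∩ Y) △ X) ∩ Y))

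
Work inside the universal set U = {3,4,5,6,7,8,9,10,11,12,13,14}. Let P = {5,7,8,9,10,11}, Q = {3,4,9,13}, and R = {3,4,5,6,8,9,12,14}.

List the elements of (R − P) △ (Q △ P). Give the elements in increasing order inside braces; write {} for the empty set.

R − P = {3,4,6,12,14}
Q △ P = {3,4,5,7,8,10,11,13}
(R − P) △ (Q △ P) = {5,6,7,8,10,11,12,13,14}

{5,6,7,8,10,11,12,13,14}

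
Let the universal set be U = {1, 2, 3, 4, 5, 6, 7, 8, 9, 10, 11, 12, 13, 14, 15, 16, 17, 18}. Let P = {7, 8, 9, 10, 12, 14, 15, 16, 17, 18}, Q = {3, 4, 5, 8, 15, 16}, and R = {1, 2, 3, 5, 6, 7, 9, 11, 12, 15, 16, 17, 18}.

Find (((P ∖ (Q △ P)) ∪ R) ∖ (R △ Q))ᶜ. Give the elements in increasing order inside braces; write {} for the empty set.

Q △ P = {3, 4, 5, 7, 9, 10, 12, 14, 17, 18}
P ∖ (Q △ P) = {8, 15, 16}
(P ∖ (Q △ P)) ∪ R = {1, 2, 3, 5, 6, 7, 8, 9, 11, 12, 15, 16, 17, 18}
R △ Q = {1, 2, 4, 6, 7, 8, 9, 11, 12, 17, 18}
((P ∖ (Q △ P)) ∪ R) ∖ (R △ Q) = {3, 5, 15, 16}
(((P ∖ (Q △ P)) ∪ R) ∖ (R △ Q))ᶜ = {1, 2, 4, 6, 7, 8, 9, 10, 11, 12, 13, 14, 17, 18}

{1, 2, 4, 6, 7, 8, 9, 10, 11, 12, 13, 14, 17, 18}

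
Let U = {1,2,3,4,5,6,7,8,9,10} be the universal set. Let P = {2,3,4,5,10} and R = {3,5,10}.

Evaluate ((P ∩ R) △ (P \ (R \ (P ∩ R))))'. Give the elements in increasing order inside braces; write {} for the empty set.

P ∩ R = {3,5,10}
R \ (P ∩ R) = {}
P \ (R \ (P ∩ R)) = {2,3,4,5,10}
(P ∩ R) △ (P \ (R \ (P ∩ R))) = {2,4}
((P ∩ R) △ (P \ (R \ (P ∩ R))))' = {1,3,5,6,7,8,9,10}

{1,3,5,6,7,8,9,10}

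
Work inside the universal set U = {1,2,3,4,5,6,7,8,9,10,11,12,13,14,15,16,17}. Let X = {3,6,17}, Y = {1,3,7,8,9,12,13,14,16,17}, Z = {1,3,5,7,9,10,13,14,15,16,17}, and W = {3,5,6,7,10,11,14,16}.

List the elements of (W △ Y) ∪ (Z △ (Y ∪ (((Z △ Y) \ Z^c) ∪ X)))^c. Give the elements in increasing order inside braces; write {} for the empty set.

W △ Y = {1,5,6,8,9,10,11,12,13,17}
Z △ Y = {5,8,10,12,15}
Z^c = {2,4,6,8,11,12}
(Z △ Y) \ Z^c = {5,10,15}
((Z △ Y) \ Z^c) ∪ X = {3,5,6,10,15,17}
Y ∪ (((Z △ Y) \ Z^c) ∪ X) = {1,3,5,6,7,8,9,10,12,13,14,15,16,17}
Z △ (Y ∪ (((Z △ Y) \ Z^c) ∪ X)) = {6,8,12}
(Z △ (Y ∪ (((Z △ Y) \ Z^c) ∪ X)))^c = {1,2,3,4,5,7,9,10,11,13,14,15,16,17}
(W △ Y) ∪ (Z △ (Y ∪ (((Z △ Y) \ Z^c) ∪ X)))^c = {1,2,3,4,5,6,7,8,9,10,11,12,13,14,15,16,17}

{1,2,3,4,5,6,7,8,9,10,11,12,13,14,15,16,17}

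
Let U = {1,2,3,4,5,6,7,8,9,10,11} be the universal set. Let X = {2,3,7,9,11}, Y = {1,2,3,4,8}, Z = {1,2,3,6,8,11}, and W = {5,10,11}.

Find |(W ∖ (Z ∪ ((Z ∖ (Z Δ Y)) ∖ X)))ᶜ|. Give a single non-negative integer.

Z Δ Y = {4,6,11}
Z ∖ (Z Δ Y) = {1,2,3,8}
(Z ∖ (Z Δ Y)) ∖ X = {1,8}
Z ∪ ((Z ∖ (Z Δ Y)) ∖ X) = {1,2,3,6,8,11}
W ∖ (Z ∪ ((Z ∖ (Z Δ Y)) ∖ X)) = {5,10}
(W ∖ (Z ∪ ((Z ∖ (Z Δ Y)) ∖ X)))ᶜ = {1,2,3,4,6,7,8,9,11}
|(W ∖ (Z ∪ ((Z ∖ (Z Δ Y)) ∖ X)))ᶜ| = 9

9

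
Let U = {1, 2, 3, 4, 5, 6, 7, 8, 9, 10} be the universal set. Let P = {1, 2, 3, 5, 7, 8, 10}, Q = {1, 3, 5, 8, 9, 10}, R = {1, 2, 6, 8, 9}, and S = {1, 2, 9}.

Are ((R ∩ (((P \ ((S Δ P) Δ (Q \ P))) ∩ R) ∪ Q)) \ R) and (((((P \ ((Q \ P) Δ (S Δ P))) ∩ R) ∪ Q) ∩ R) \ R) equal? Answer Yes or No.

Yes

S Δ P = {3, 5, 7, 8, 9, 10}
Q \ P = {9}
(S Δ P) Δ (Q \ P) = {3, 5, 7, 8, 10}
P \ ((S Δ P) Δ (Q \ P)) = {1, 2}
(P \ ((S Δ P) Δ (Q \ P))) ∩ R = {1, 2}
((P \ ((S Δ P) Δ (Q \ P))) ∩ R) ∪ Q = {1, 2, 3, 5, 8, 9, 10}
R ∩ (((P \ ((S Δ P) Δ (Q \ P))) ∩ R) ∪ Q) = {1, 2, 8, 9}
(R ∩ (((P \ ((S Δ P) Δ (Q \ P))) ∩ R) ∪ Q)) \ R = {}
(Q \ P) Δ (S Δ P) = {3, 5, 7, 8, 10}
P \ ((Q \ P) Δ (S Δ P)) = {1, 2}
(P \ ((Q \ P) Δ (S Δ P))) ∩ R = {1, 2}
((P \ ((Q \ P) Δ (S Δ P))) ∩ R) ∪ Q = {1, 2, 3, 5, 8, 9, 10}
(((P \ ((Q \ P) Δ (S Δ P))) ∩ R) ∪ Q) ∩ R = {1, 2, 8, 9}
((((P \ ((Q \ P) Δ (S Δ P))) ∩ R) ∪ Q) ∩ R) \ R = {}
Both equal {}, so (R ∩ (((P \ ((S Δ P) Δ (Q \ P))) ∩ R) ∪ Q)) \ R = ((((P \ ((Q \ P) Δ (S Δ P))) ∩ R) ∪ Q) ∩ R) \ R.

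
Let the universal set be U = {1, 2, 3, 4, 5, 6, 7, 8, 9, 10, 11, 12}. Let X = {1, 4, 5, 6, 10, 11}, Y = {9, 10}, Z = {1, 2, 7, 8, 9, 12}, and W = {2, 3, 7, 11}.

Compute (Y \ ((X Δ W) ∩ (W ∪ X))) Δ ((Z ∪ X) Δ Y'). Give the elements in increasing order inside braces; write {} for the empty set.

{3, 10}

X Δ W = {1, 2, 3, 4, 5, 6, 7, 10}
W ∪ X = {1, 2, 3, 4, 5, 6, 7, 10, 11}
(X Δ W) ∩ (W ∪ X) = {1, 2, 3, 4, 5, 6, 7, 10}
Y \ ((X Δ W) ∩ (W ∪ X)) = {9}
Z ∪ X = {1, 2, 4, 5, 6, 7, 8, 9, 10, 11, 12}
Y' = {1, 2, 3, 4, 5, 6, 7, 8, 11, 12}
(Z ∪ X) Δ Y' = {3, 9, 10}
(Y \ ((X Δ W) ∩ (W ∪ X))) Δ ((Z ∪ X) Δ Y') = {3, 10}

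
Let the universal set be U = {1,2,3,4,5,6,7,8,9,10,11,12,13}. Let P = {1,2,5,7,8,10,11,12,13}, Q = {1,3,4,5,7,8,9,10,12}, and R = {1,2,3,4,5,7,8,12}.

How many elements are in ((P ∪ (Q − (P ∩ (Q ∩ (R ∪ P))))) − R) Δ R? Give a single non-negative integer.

R ∪ P = {1,2,3,4,5,7,8,10,11,12,13}
Q ∩ (R ∪ P) = {1,3,4,5,7,8,10,12}
P ∩ (Q ∩ (R ∪ P)) = {1,5,7,8,10,12}
Q − (P ∩ (Q ∩ (R ∪ P))) = {3,4,9}
P ∪ (Q − (P ∩ (Q ∩ (R ∪ P)))) = {1,2,3,4,5,7,8,9,10,11,12,13}
(P ∪ (Q − (P ∩ (Q ∩ (R ∪ P))))) − R = {9,10,11,13}
((P ∪ (Q − (P ∩ (Q ∩ (R ∪ P))))) − R) Δ R = {1,2,3,4,5,7,8,9,10,11,12,13}
|((P ∪ (Q − (P ∩ (Q ∩ (R ∪ P))))) − R) Δ R| = 12

12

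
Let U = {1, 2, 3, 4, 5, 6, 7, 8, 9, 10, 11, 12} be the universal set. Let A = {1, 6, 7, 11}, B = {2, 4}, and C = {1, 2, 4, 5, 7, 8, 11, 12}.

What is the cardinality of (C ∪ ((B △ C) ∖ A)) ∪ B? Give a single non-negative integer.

8

B △ C = {1, 5, 7, 8, 11, 12}
(B △ C) ∖ A = {5, 8, 12}
C ∪ ((B △ C) ∖ A) = {1, 2, 4, 5, 7, 8, 11, 12}
(C ∪ ((B △ C) ∖ A)) ∪ B = {1, 2, 4, 5, 7, 8, 11, 12}
|(C ∪ ((B △ C) ∖ A)) ∪ B| = 8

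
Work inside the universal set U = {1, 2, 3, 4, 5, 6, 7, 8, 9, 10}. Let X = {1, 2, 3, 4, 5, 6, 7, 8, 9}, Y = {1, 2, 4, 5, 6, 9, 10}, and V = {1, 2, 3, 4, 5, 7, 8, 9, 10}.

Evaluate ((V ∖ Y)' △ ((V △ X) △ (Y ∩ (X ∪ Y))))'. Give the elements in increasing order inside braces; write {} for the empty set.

{1, 2, 3, 4, 5, 7, 8, 9}

V ∖ Y = {3, 7, 8}
(V ∖ Y)' = {1, 2, 4, 5, 6, 9, 10}
V △ X = {6, 10}
X ∪ Y = {1, 2, 3, 4, 5, 6, 7, 8, 9, 10}
Y ∩ (X ∪ Y) = {1, 2, 4, 5, 6, 9, 10}
(V △ X) △ (Y ∩ (X ∪ Y)) = {1, 2, 4, 5, 9}
(V ∖ Y)' △ ((V △ X) △ (Y ∩ (X ∪ Y))) = {6, 10}
((V ∖ Y)' △ ((V △ X) △ (Y ∩ (X ∪ Y))))' = {1, 2, 3, 4, 5, 7, 8, 9}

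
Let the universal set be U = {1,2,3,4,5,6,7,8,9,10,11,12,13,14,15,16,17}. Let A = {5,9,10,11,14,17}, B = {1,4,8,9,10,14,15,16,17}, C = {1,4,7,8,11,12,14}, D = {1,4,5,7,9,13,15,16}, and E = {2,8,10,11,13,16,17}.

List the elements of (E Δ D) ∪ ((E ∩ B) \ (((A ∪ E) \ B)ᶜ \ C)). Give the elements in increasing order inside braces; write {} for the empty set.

{1,2,4,5,7,8,9,10,11,15,17}

E Δ D = {1,2,4,5,7,8,9,10,11,15,17}
E ∩ B = {8,10,16,17}
A ∪ E = {2,5,8,9,10,11,13,14,16,17}
(A ∪ E) \ B = {2,5,11,13}
((A ∪ E) \ B)ᶜ = {1,3,4,6,7,8,9,10,12,14,15,16,17}
((A ∪ E) \ B)ᶜ \ C = {3,6,9,10,15,16,17}
(E ∩ B) \ (((A ∪ E) \ B)ᶜ \ C) = {8}
(E Δ D) ∪ ((E ∩ B) \ (((A ∪ E) \ B)ᶜ \ C)) = {1,2,4,5,7,8,9,10,11,15,17}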